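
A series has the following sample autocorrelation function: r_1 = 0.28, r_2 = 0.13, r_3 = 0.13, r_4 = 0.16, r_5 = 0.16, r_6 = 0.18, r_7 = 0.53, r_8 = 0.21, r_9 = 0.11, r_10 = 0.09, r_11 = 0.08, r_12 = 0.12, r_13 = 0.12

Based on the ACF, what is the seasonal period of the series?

7

The largest autocorrelation is r_7 = 0.53; the remaining lags stay at or below 0.28. The elevated value at lag 1 (0.28), dropping to 0.13 at lag 2, reflects decaying short-term dependence rather than seasonality.
The dominant spike at lag 7 indicates a seasonal period of 7.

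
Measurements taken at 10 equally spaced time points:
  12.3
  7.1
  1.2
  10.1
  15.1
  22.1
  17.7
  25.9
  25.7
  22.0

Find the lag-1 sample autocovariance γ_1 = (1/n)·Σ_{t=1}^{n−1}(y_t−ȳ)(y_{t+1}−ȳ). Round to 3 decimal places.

43.297

Mean ȳ = (12.3 + 7.1 + 1.2 + 10.1 + 15.1 + 22.1 + 17.7 + 25.9 + 25.7 + 22.0)/10 = 15.9200
Σ_{t=1}^{9}(y_t−ȳ)(y_{t+1}−ȳ) = 432.9656
γ_1 = 432.9656 / 10 = 43.297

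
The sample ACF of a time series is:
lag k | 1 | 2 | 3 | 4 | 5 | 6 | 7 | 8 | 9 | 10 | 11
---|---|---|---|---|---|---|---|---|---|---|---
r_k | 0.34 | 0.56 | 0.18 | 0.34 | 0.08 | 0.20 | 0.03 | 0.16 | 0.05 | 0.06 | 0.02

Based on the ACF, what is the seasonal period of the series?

2

The largest autocorrelation is r_2 = 0.56; the remaining lags stay at or below 0.34.
The dominant spike at lag 2 indicates a seasonal period of 2.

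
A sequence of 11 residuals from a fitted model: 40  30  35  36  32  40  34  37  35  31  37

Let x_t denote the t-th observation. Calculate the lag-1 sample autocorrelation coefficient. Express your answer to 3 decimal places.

-0.521

Mean x̄ = (40 + 30 + 35 + 36 + 32 + 40 + 34 + 37 + 35 + 31 + 37)/11 = 35.1818
Numerator Σ_{t=1}^{10}(x_t−x̄)(x_{t+1}−x̄) = -57.1240
Denominator Σ(x_t−x̄)² = 109.6364
r_1 = -57.1240 / 109.6364 = -0.521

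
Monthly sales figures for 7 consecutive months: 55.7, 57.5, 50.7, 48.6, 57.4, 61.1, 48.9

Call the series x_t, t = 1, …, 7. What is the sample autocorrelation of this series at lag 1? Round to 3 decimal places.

Mean x̄ = (55.7 + 57.5 + 50.7 + 48.6 + 57.4 + 61.1 + 48.9)/7 = 54.2714
Deviations from mean: 1.4286, 3.2286, -3.5714, -5.6714, 3.1286, 6.8286, -5.3714
Σ(x_t−x̄)(x_{t+1}−x̄) = (4.6122) + (-11.5306) + (20.2551) + (-17.7435) + (21.3637) + (-36.6792) = -19.7222
Denominator Σ(x_t−x̄)² = 142.6543
r_1 = -19.7222 / 142.6543 = -0.138

-0.138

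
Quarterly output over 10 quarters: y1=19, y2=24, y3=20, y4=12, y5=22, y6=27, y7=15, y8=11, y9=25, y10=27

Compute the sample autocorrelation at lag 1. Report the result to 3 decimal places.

-0.017

Mean ȳ = (19 + 24 + 20 + 12 + 22 + 27 + 15 + 11 + 25 + 27)/10 = 20.2000
Numerator Σ_{t=1}^{9}(y_t−ȳ)(y_{t+1}−ȳ) = -5.2400
Denominator Σ(y_t−ȳ)² = 313.6000
r_1 = -5.2400 / 313.6000 = -0.017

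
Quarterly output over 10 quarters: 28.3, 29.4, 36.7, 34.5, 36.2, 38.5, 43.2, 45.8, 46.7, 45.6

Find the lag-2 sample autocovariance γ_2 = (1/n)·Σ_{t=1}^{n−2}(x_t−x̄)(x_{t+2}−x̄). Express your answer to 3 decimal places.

13.850

Mean x̄ = (28.3 + 29.4 + 36.7 + 34.5 + 36.2 + 38.5 + 43.2 + 45.8 + 46.7 + 45.6)/10 = 38.4900
Σ_{t=1}^{8}(x_t−x̄)(x_{t+2}−x̄) = 138.4988
γ_2 = 138.4988 / 10 = 13.850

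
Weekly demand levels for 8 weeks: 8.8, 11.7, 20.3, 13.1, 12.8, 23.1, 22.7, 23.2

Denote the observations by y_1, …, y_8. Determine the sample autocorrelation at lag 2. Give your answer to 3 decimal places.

-0.122

Mean ȳ = (8.8 + 11.7 + 20.3 + 13.1 + 12.8 + 23.1 + 22.7 + 23.2)/8 = 16.9625
Deviations from mean: -8.1625, -5.2625, 3.3375, -3.8625, -4.1625, 6.1375, 5.7375, 6.2375
Numerator Σ_{t=1}^{6}(y_t−ȳ)(y_{t+2}−ȳ) = -30.1141
Denominator Σ(y_t−ȳ)² = 247.1988
r_2 = -30.1141 / 247.1988 = -0.122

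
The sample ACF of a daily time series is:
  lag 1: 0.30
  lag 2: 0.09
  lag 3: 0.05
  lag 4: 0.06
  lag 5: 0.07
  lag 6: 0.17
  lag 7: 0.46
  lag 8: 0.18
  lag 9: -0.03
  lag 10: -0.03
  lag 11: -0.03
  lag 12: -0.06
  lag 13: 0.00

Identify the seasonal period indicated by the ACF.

The largest autocorrelation is r_7 = 0.46; the remaining lags stay at or below 0.30. The elevated value at lag 1 (0.30), dropping to 0.09 at lag 2, reflects decaying short-term dependence rather than seasonality.
The dominant spike at lag 7 indicates a seasonal period of 7.

7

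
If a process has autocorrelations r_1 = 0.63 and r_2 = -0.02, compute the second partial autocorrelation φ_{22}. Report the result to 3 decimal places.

-0.691

φ_{22} = (r_2 − r_1²) / (1 − r_1²)
r_1² = (0.63)² = 0.3969
Numerator = -0.02 − 0.3969 = -0.4169; denominator = 1 − 0.3969 = 0.6031
φ_{22} = -0.4169 / 0.6031 = -0.691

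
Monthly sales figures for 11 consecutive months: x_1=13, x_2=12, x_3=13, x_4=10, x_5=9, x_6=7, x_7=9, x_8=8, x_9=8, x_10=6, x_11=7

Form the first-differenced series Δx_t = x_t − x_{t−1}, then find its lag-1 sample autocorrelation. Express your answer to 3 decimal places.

First differences Δx: -1, 1, -3, -1, -2, 2, -1, 0, -2, 1
Mean of differences = -0.6000
Numerator Σ(Δx_t−Δx̄)(Δx_{t+1}−Δx̄) = -10.9600
Denominator Σ(Δx_t−Δx̄)² = 22.4000
r_1(Δx) = -10.9600 / 22.4000 = -0.489

-0.489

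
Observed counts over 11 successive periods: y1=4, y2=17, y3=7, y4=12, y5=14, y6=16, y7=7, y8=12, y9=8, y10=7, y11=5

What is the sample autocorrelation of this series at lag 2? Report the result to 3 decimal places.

Mean ȳ = (4 + 17 + 7 + 12 + 14 + 16 + 7 + 12 + 8 + 7 + 5)/11 = 9.9091
Numerator Σ_{t=1}^{9}(y_t−ȳ)(y_{t+2}−ȳ) = 42.5289
Denominator Σ(y_t−ȳ)² = 200.9091
r_2 = 42.5289 / 200.9091 = 0.212

0.212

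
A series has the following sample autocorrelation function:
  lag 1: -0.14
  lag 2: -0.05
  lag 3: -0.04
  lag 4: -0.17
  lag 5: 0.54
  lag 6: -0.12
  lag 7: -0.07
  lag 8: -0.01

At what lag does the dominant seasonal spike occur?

5

The largest autocorrelation is r_5 = 0.54; the remaining lags stay at or below -0.01.
The dominant spike at lag 5 indicates a seasonal period of 5.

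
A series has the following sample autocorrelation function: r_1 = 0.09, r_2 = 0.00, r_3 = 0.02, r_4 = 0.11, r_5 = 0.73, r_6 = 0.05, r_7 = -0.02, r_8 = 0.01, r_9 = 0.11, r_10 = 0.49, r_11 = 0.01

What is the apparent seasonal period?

5

The largest autocorrelation is r_5 = 0.73, with a weaker echo at lag 10 (0.49); the remaining lags stay at or below 0.11.
The dominant spike at lag 5 indicates a seasonal period of 5.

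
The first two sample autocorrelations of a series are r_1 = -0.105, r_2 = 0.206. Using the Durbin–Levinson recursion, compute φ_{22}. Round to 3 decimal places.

φ_{22} = (r_2 − r_1²) / (1 − r_1²)
r_1² = (-0.105)² = 0.011025
Numerator = 0.206 − 0.0110 = 0.1950; denominator = 1 − 0.0110 = 0.9890
φ_{22} = 0.1950 / 0.9890 = 0.197

0.197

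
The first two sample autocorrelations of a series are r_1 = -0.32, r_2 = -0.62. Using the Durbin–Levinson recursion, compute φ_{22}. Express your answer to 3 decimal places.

φ_{22} = (r_2 − r_1²) / (1 − r_1²)
r_1² = (-0.32)² = 0.1024
Numerator = -0.62 − 0.1024 = -0.7224; denominator = 1 − 0.1024 = 0.8976
φ_{22} = -0.7224 / 0.8976 = -0.805

-0.805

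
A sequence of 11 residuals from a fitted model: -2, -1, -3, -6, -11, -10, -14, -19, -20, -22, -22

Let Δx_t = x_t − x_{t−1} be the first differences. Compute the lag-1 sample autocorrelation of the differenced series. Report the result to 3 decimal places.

-0.196

First differences Δx: 1, -2, -3, -5, 1, -4, -5, -1, -2, 0
Mean of differences = -2.0000
Numerator Σ(Δx_t−Δx̄)(Δx_{t+1}−Δx̄) = -9.0000
Denominator Σ(Δx_t−Δx̄)² = 46.0000
r_1(Δx) = -9.0000 / 46.0000 = -0.196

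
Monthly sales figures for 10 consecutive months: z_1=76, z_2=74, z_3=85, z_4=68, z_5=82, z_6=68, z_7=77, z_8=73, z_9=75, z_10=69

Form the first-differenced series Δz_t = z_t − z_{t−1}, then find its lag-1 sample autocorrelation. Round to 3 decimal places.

-0.880

First differences Δz: -2, 11, -17, 14, -14, 9, -4, 2, -6
Mean of differences = -0.7778
Numerator Σ(Δz_t−Δz̄)(Δz_{t+1}−Δz̄) = -824.8272
Denominator Σ(Δz_t−Δz̄)² = 937.5556
r_1(Δz) = -824.8272 / 937.5556 = -0.880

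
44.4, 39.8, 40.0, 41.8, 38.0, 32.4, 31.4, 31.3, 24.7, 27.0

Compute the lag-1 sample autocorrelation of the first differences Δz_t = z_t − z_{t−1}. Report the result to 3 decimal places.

-0.322

First differences Δz: -4.6, 0.2, 1.8, -3.8, -5.6, -1.0, -0.1, -6.6, 2.3
Mean of differences = -1.9333
Numerator Σ(Δz_t−Δz̄)(Δz_{t+1}−Δz̄) = -27.8711
Denominator Σ(Δz_t−Δz̄)² = 86.4600
r_1(Δz) = -27.8711 / 86.4600 = -0.322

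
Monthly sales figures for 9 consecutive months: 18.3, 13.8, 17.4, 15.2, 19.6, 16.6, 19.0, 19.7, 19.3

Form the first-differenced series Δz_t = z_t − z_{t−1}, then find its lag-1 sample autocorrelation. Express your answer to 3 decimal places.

First differences Δz: -4.5, 3.6, -2.2, 4.4, -3.0, 2.4, 0.7, -0.4
Mean of differences = 0.1250
Numerator Σ(Δz_t−Δz̄)(Δz_{t+1}−Δz̄) = -53.5531
Denominator Σ(Δz_t−Δz̄)² = 72.6950
r_1(Δz) = -53.5531 / 72.6950 = -0.737

-0.737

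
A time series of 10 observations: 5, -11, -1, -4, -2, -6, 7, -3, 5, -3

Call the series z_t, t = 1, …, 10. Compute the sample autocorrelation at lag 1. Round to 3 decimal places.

-0.483

Mean z̄ = (5 − 11 − 1 − 4 − 2 − 6 + 7 − 3 + 5 − 3)/10 = -1.3000
Numerator Σ_{t=1}^{9}(z_t−z̄)(z_{t+1}−z̄) = -134.1900
Denominator Σ(z_t−z̄)² = 278.1000
r_1 = -134.1900 / 278.1000 = -0.483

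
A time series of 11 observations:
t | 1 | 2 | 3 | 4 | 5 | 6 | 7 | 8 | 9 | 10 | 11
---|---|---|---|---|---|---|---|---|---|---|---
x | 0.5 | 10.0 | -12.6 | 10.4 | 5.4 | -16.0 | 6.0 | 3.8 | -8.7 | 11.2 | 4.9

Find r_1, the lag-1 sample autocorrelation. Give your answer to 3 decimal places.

Mean x̄ = (0.5 + 10.0 − 12.6 + 10.4 + 5.4 − 16.0 + 6.0 + 3.8 − 8.7 + 11.2 + 4.9)/11 = 1.3545
Numerator Σ_{t=1}^{10}(x_t−x̄)(x_{t+1}−x̄) = -445.8030
Denominator Σ(x_t−x̄)² = 907.7273
r_1 = -445.8030 / 907.7273 = -0.491

-0.491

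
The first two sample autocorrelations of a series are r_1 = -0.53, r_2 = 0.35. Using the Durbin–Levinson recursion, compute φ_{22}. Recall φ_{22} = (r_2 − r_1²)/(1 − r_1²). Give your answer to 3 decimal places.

0.096

φ_{22} = (r_2 − r_1²) / (1 − r_1²)
r_1² = (-0.53)² = 0.2809
Numerator = 0.35 − 0.2809 = 0.0691; denominator = 1 − 0.2809 = 0.7191
φ_{22} = 0.0691 / 0.7191 = 0.096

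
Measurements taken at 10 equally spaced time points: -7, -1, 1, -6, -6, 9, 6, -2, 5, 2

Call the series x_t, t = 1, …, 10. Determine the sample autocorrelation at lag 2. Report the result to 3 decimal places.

Mean x̄ = (-7 − 1 + 1 − 6 − 6 + 9 + 6 − 2 + 5 + 2)/10 = 0.1000
Numerator Σ_{t=1}^{8}(x_t−x̄)(x_{t+2}−x̄) = -89.2200
Denominator Σ(x_t−x̄)² = 272.9000
r_2 = -89.2200 / 272.9000 = -0.327

-0.327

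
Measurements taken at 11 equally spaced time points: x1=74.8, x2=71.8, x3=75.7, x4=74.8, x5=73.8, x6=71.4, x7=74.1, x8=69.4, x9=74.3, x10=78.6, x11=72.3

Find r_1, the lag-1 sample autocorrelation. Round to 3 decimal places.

Mean x̄ = (74.8 + 71.8 + 75.7 + 74.8 + 73.8 + 71.4 + 74.1 + 69.4 + 74.3 + 78.6 + 72.3)/11 = 73.7273
Numerator Σ_{t=1}^{10}(x_t−x̄)(x_{t+1}−x̄) = -12.9671
Denominator Σ(x_t−x̄)² = 60.3018
r_1 = -12.9671 / 60.3018 = -0.215

-0.215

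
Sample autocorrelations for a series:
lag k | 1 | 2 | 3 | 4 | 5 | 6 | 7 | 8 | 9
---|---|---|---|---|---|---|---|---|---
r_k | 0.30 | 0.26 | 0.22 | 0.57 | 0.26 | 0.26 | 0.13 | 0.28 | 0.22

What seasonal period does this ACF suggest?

The largest autocorrelation is r_4 = 0.57; the remaining lags stay at or below 0.30. The elevated value at lag 1 (0.30), dropping to 0.26 at lag 2, reflects decaying short-term dependence rather than seasonality.
The dominant spike at lag 4 indicates a seasonal period of 4.

4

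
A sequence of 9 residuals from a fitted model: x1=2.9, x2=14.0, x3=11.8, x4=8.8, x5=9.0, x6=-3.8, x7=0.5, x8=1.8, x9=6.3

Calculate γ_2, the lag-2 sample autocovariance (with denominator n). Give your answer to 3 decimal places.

1.789

Mean x̄ = (2.9 + 14.0 + 11.8 + 8.8 + 9.0 − 3.8 + 0.5 + 1.8 + 6.3)/9 = 5.7000
Σ_{t=1}^{7}(x_t−x̄)(x_{t+2}−x̄) = 16.1000
γ_2 = 16.1000 / 9 = 1.789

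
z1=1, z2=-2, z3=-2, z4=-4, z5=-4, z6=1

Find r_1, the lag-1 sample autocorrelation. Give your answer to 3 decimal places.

-0.031

Mean z̄ = (1 − 2 − 2 − 4 − 4 + 1)/6 = -1.6667
Σ(z_t−z̄)(z_{t+1}−z̄) = (-0.8889) + (0.1111) + (0.7778) + (5.4444) + (-6.2222) = -0.7778
Denominator Σ(z_t−z̄)² = 25.3333
r_1 = -0.7778 / 25.3333 = -0.031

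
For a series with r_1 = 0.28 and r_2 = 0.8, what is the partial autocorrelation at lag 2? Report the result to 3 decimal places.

φ_{22} = (r_2 − r_1²) / (1 − r_1²)
r_1² = (0.28)² = 0.0784
Numerator = 0.8 − 0.0784 = 0.7216; denominator = 1 − 0.0784 = 0.9216
φ_{22} = 0.7216 / 0.9216 = 0.783

0.783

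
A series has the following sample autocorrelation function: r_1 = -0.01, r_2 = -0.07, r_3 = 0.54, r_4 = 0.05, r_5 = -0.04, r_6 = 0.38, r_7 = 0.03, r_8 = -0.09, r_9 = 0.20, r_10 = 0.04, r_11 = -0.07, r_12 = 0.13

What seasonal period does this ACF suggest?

The largest autocorrelation is r_3 = 0.54, with weaker echoes at lags 6 (0.38) and 9 (0.20); the remaining lags stay at or below 0.13.
The dominant spike at lag 3 indicates a seasonal period of 3.

3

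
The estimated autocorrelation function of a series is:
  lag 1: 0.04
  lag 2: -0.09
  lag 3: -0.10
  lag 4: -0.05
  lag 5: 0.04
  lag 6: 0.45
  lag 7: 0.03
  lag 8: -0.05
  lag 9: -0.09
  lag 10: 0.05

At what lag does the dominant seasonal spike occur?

The largest autocorrelation is r_6 = 0.45; the remaining lags stay at or below 0.05.
The dominant spike at lag 6 indicates a seasonal period of 6.

6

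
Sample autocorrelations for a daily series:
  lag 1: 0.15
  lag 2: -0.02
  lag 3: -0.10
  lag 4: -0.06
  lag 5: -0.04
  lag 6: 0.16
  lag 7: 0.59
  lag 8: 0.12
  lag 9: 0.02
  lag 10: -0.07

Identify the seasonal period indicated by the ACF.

The largest autocorrelation is r_7 = 0.59; the remaining lags stay at or below 0.16.
The dominant spike at lag 7 indicates a seasonal period of 7.

7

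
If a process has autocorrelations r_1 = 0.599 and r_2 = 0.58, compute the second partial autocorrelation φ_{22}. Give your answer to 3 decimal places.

φ_{22} = (r_2 − r_1²) / (1 − r_1²)
r_1² = (0.599)² = 0.358801
Numerator = 0.58 − 0.3588 = 0.2212; denominator = 1 − 0.3588 = 0.6412
φ_{22} = 0.2212 / 0.6412 = 0.345

0.345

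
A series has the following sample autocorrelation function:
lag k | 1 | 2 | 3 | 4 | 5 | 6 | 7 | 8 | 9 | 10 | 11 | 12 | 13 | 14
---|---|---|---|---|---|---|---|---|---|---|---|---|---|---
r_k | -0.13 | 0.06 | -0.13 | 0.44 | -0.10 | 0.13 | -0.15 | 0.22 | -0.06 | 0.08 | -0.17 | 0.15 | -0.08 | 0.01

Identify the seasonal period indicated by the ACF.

The largest autocorrelation is r_4 = 0.44, with weaker echoes at lags 8 (0.22) and 12 (0.15); the remaining lags stay at or below 0.13.
The dominant spike at lag 4 indicates a seasonal period of 4.

4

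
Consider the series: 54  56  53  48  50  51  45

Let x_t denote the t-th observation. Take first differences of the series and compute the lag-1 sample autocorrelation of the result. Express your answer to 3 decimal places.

First differences Δx: 2, -3, -5, 2, 1, -6
Mean of differences = -1.5000
Numerator Σ(Δx_t−Δx̄)(Δx_{t+1}−Δx̄) = -14.7500
Denominator Σ(Δx_t−Δx̄)² = 65.5000
r_1(Δx) = -14.7500 / 65.5000 = -0.225

-0.225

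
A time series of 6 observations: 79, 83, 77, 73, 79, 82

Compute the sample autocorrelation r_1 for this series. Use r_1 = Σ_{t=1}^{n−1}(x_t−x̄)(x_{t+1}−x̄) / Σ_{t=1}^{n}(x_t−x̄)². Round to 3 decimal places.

Mean x̄ = (79 + 83 + 77 + 73 + 79 + 82)/6 = 78.8333
Deviations from mean: 0.1667, 4.1667, -1.8333, -5.8333, 0.1667, 3.1667
Σ(x_t−x̄)(x_{t+1}−x̄) = (0.6944) + (-7.6389) + (10.6944) + (-0.9722) + (0.5278) = 3.3056
Denominator Σ(x_t−x̄)² = 64.8333
r_1 = 3.3056 / 64.8333 = 0.051

0.051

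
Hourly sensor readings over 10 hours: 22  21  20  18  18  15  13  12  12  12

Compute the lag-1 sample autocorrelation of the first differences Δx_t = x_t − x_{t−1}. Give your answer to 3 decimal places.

First differences Δx: -1, -1, -2, 0, -3, -2, -1, 0, 0
Mean of differences = -1.1111
Numerator Σ(Δx_t−Δx̄)(Δx_{t+1}−Δx̄) = -0.2346
Denominator Σ(Δx_t−Δx̄)² = 8.8889
r_1(Δx) = -0.2346 / 8.8889 = -0.026

-0.026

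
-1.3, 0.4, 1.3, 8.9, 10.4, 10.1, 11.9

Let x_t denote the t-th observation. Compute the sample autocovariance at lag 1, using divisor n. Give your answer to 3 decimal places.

Mean x̄ = (-1.3 + 0.4 + 1.3 + 8.9 + 10.4 + 10.1 + 11.9)/7 = 5.9571
Σ_{t=1}^{6}(x_t−x̄)(x_{t+1}−x̄) = 108.6053
γ_1 = 108.6053 / 7 = 15.515

15.515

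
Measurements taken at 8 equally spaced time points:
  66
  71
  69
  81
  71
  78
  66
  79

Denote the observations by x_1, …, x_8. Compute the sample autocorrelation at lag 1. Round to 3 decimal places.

-0.463

Mean x̄ = (66 + 71 + 69 + 81 + 71 + 78 + 66 + 79)/8 = 72.6250
Σ(x_t−x̄)(x_{t+1}−x̄) = (10.7656) + (5.8906) + (-30.3594) + (-13.6094) + (-8.7344) + (-35.6094) + (-42.2344) = -113.8906
Denominator Σ(x_t−x̄)² = 245.8750
r_1 = -113.8906 / 245.8750 = -0.463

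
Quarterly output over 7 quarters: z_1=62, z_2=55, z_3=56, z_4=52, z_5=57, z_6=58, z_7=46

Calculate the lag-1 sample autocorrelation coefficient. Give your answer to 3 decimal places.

-0.199

Mean z̄ = (62 + 55 + 56 + 52 + 57 + 58 + 46)/7 = 55.1429
Deviations from mean: 6.8571, -0.1429, 0.8571, -3.1429, 1.8571, 2.8571, -9.1429
Σ(z_t−z̄)(z_{t+1}−z̄) = (-0.9796) + (-0.1224) + (-2.6939) + (-5.8367) + (5.3061) + (-26.1224) = -30.4490
Denominator Σ(z_t−z̄)² = 152.8571
r_1 = -30.4490 / 152.8571 = -0.199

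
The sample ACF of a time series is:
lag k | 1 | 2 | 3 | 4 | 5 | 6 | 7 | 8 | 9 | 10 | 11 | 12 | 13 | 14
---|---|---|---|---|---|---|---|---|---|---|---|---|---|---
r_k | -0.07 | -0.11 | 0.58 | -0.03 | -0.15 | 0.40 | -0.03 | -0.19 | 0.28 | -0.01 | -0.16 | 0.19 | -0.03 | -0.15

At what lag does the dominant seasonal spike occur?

The largest autocorrelation is r_3 = 0.58, with weaker echoes at lags 6 (0.40), 9 (0.28) and 12 (0.19); the remaining lags stay at or below -0.01.
The dominant spike at lag 3 indicates a seasonal period of 3.

3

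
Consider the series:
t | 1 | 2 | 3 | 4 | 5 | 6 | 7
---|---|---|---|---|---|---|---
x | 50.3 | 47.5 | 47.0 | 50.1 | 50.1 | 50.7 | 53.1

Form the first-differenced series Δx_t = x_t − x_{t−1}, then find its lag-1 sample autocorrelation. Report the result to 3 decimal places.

First differences Δx: -2.8, -0.5, 3.1, 0.0, 0.6, 2.4
Mean of differences = 0.4667
Numerator Σ(Δx_t−Δx̄)(Δx_{t+1}−Δx̄) = -0.4211
Denominator Σ(Δx_t−Δx̄)² = 22.5133
r_1(Δx) = -0.4211 / 22.5133 = -0.019

-0.019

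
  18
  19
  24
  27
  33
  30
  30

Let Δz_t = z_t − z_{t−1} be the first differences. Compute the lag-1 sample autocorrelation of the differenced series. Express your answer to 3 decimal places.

First differences Δz: 1, 5, 3, 6, -3, 0
Mean of differences = 2.0000
Numerator Σ(Δz_t−Δz̄)(Δz_{t+1}−Δz̄) = -6.0000
Denominator Σ(Δz_t−Δz̄)² = 56.0000
r_1(Δz) = -6.0000 / 56.0000 = -0.107

-0.107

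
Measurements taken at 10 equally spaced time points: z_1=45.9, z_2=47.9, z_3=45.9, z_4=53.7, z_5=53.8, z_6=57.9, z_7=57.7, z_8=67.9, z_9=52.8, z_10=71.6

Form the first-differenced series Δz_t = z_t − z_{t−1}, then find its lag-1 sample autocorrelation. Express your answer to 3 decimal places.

First differences Δz: 2.0, -2.0, 7.8, 0.1, 4.1, -0.2, 10.2, -15.1, 18.8
Mean of differences = 2.8556
Numerator Σ(Δz_t−Δz̄)(Δz_{t+1}−Δz̄) = -481.3164
Denominator Σ(Δz_t−Δz̄)² = 697.8022
r_1(Δz) = -481.3164 / 697.8022 = -0.690

-0.690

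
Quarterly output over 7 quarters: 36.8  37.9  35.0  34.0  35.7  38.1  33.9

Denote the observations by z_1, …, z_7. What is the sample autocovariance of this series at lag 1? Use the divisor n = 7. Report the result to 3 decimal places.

Mean z̄ = (36.8 + 37.9 + 35.0 + 34.0 + 35.7 + 38.1 + 33.9)/7 = 35.9143
Σ_{t=1}^{6}(z_t−z̄)(z_{t+1}−z̄) = -2.7673
γ_1 = -2.7673 / 7 = -0.395

-0.395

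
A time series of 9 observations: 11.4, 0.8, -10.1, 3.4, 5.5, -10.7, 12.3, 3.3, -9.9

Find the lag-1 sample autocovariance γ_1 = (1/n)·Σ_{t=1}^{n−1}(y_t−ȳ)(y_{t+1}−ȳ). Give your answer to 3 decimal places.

-22.287

Mean ȳ = (11.4 + 0.8 − 10.1 + 3.4 + 5.5 − 10.7 + 12.3 + 3.3 − 9.9)/9 = 0.6667
Σ_{t=1}^{8}(y_t−ȳ)(y_{t+1}−ȳ) = -200.5844
γ_1 = -200.5844 / 9 = -22.287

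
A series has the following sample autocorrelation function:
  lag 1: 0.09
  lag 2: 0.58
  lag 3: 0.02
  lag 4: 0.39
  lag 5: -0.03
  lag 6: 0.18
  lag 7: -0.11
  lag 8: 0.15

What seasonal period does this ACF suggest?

The largest autocorrelation is r_2 = 0.58, with weaker echoes at lags 4 (0.39), 6 (0.18) and 8 (0.15); the remaining lags stay at or below 0.09.
The dominant spike at lag 2 indicates a seasonal period of 2.

2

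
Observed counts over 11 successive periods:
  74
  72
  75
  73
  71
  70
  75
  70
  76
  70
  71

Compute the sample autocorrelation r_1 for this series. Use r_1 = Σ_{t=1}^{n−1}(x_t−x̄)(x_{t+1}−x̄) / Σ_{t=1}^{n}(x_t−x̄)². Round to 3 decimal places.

Mean x̄ = (74 + 72 + 75 + 73 + 71 + 70 + 75 + 70 + 76 + 70 + 71)/11 = 72.4545
Numerator Σ_{t=1}^{10}(x_t−x̄)(x_{t+1}−x̄) = -24.0248
Denominator Σ(x_t−x̄)² = 50.7273
r_1 = -24.0248 / 50.7273 = -0.474

-0.474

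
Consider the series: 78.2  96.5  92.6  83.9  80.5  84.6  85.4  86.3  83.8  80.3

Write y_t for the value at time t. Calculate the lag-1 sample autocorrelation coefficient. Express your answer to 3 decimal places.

0.032

Mean ȳ = (78.2 + 96.5 + 92.6 + 83.9 + 80.5 + 84.6 + 85.4 + 86.3 + 83.8 + 80.3)/10 = 85.2100
Numerator Σ_{t=1}^{9}(y_t−ȳ)(y_{t+1}−ȳ) = 9.1299
Denominator Σ(y_t−ȳ)² = 282.8090
r_1 = 9.1299 / 282.8090 = 0.032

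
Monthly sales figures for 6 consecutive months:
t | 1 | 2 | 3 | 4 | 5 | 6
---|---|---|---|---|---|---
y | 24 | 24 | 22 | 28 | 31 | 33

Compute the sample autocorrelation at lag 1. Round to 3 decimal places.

0.490

Mean ȳ = (24 + 24 + 22 + 28 + 31 + 33)/6 = 27.0000
Deviations from mean: -3.0000, -3.0000, -5.0000, 1.0000, 4.0000, 6.0000
Σ(y_t−ȳ)(y_{t+1}−ȳ) = (9.0000) + (15.0000) + (-5.0000) + (4.0000) + (24.0000) = 47.0000
Denominator Σ(y_t−ȳ)² = 96.0000
r_1 = 47.0000 / 96.0000 = 0.490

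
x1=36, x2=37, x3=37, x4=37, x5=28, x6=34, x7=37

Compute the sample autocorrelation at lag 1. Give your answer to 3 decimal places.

Mean x̄ = (36 + 37 + 37 + 37 + 28 + 34 + 37)/7 = 35.1429
Deviations from mean: 0.8571, 1.8571, 1.8571, 1.8571, -7.1429, -1.1429, 1.8571
Σ(x_t−x̄)(x_{t+1}−x̄) = (1.5918) + (3.4490) + (3.4490) + (-13.2653) + (8.1633) + (-2.1224) = 1.2653
Denominator Σ(x_t−x̄)² = 66.8571
r_1 = 1.2653 / 66.8571 = 0.019

0.019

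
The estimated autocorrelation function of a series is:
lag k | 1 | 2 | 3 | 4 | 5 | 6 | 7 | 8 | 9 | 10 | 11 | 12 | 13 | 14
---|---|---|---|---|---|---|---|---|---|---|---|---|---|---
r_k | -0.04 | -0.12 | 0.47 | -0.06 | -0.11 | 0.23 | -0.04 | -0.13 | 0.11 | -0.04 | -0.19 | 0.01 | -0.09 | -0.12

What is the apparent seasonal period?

3

The largest autocorrelation is r_3 = 0.47, with a weaker echo at lag 6 (0.23); the remaining lags stay at or below 0.11.
The dominant spike at lag 3 indicates a seasonal period of 3.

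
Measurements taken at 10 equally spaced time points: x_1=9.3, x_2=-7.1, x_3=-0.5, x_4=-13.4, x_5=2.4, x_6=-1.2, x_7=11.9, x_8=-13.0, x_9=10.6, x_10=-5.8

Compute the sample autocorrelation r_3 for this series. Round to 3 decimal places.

-0.535

Mean x̄ = (9.3 − 7.1 − 0.5 − 13.4 + 2.4 − 1.2 + 11.9 − 13.0 + 10.6 − 5.8)/10 = -0.6800
Numerator Σ_{t=1}^{7}(x_t−x̄)(x_{t+3}−x̄) = -415.0512
Denominator Σ(x_t−x̄)² = 775.8960
r_3 = -415.0512 / 775.8960 = -0.535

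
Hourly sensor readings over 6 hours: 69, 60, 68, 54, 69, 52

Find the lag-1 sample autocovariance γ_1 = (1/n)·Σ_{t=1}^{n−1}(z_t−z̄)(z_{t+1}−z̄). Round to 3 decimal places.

Mean z̄ = (69 + 60 + 68 + 54 + 69 + 52)/6 = 62.0000
Deviations: 7.0000, -2.0000, 6.0000, -8.0000, 7.0000, -10.0000
Σ_{t=1}^{5}(z_t−z̄)(z_{t+1}−z̄) = -200.0000
γ_1 = -200.0000 / 6 = -33.333

-33.333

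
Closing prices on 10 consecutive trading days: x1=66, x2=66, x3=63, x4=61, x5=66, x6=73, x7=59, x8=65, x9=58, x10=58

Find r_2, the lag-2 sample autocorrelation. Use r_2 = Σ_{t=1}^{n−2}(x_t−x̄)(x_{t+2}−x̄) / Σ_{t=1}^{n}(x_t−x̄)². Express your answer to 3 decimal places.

Mean x̄ = (66 + 66 + 63 + 61 + 66 + 73 + 59 + 65 + 58 + 58)/10 = 63.5000
Numerator Σ_{t=1}^{8}(x_t−x̄)(x_{t+2}−x̄) = -13.0000
Denominator Σ(x_t−x̄)² = 198.5000
r_2 = -13.0000 / 198.5000 = -0.065

-0.065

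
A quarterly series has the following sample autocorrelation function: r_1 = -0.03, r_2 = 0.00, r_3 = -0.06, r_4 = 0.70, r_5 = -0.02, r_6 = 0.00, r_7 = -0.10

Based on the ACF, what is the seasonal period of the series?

4

The largest autocorrelation is r_4 = 0.70; the remaining lags stay at or below 0.00.
The dominant spike at lag 4 indicates a seasonal period of 4.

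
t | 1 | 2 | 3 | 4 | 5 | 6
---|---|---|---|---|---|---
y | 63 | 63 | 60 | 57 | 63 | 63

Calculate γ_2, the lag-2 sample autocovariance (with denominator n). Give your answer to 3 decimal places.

-3.000

Mean ȳ = (63 + 63 + 60 + 57 + 63 + 63)/6 = 61.5000
Σ_{t=1}^{4}(y_t−ȳ)(y_{t+2}−ȳ) = -18.0000
γ_2 = -18.0000 / 6 = -3.000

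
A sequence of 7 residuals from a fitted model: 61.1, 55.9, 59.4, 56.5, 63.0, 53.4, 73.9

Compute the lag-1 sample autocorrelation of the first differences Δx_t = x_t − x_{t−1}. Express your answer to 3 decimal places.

-0.531

First differences Δx: -5.2, 3.5, -2.9, 6.5, -9.6, 20.5
Mean of differences = 2.1333
Numerator Σ(Δx_t−Δx̄)(Δx_{t+1}−Δx̄) = -305.6178
Denominator Σ(Δx_t−Δx̄)² = 575.0533
r_1(Δx) = -305.6178 / 575.0533 = -0.531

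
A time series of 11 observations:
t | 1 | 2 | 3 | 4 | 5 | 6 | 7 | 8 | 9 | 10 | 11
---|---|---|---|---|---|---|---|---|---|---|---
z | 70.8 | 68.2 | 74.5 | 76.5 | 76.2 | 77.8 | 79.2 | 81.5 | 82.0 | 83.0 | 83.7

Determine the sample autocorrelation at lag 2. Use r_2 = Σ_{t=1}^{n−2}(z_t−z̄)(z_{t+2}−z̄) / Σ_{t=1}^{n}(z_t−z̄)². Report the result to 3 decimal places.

Mean z̄ = (70.8 + 68.2 + 74.5 + 76.5 + 76.2 + 77.8 + 79.2 + 81.5 + 82.0 + 83.0 + 83.7)/11 = 77.5818
Numerator Σ_{t=1}^{9}(z_t−z̄)(z_{t+2}−z̄) = 89.1012
Denominator Σ(z_t−z̄)² = 250.9164
r_2 = 89.1012 / 250.9164 = 0.355

0.355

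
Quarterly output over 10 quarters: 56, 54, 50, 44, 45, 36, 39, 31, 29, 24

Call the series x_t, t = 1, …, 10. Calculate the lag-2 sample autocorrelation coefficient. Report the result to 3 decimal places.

Mean x̄ = (56 + 54 + 50 + 44 + 45 + 36 + 39 + 31 + 29 + 24)/10 = 40.8000
Numerator Σ_{t=1}^{8}(x_t−x̄)(x_{t+2}−x̄) = 430.7200
Denominator Σ(x_t−x̄)² = 1061.6000
r_2 = 430.7200 / 1061.6000 = 0.406

0.406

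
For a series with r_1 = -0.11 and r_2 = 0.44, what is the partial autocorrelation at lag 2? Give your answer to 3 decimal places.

φ_{22} = (r_2 − r_1²) / (1 − r_1²)
r_1² = (-0.11)² = 0.0121
Numerator = 0.44 − 0.0121 = 0.4279; denominator = 1 − 0.0121 = 0.9879
φ_{22} = 0.4279 / 0.9879 = 0.433

0.433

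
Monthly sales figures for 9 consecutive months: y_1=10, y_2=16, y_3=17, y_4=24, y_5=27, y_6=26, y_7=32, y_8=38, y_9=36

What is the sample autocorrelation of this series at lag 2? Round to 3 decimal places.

Mean ȳ = (10 + 16 + 17 + 24 + 27 + 26 + 32 + 38 + 36)/9 = 25.1111
Numerator Σ_{t=1}^{7}(y_t−ȳ)(y_{t+2}−ȳ) = 215.8642
Denominator Σ(y_t−ȳ)² = 714.8889
r_2 = 215.8642 / 714.8889 = 0.302

0.302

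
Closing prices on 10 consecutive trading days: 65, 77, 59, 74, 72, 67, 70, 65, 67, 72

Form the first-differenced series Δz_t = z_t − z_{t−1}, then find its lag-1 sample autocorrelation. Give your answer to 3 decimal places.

-0.678

First differences Δz: 12, -18, 15, -2, -5, 3, -5, 2, 5
Mean of differences = 0.7778
Numerator Σ(Δz_t−Δz̄)(Δz_{t+1}−Δz̄) = -528.8272
Denominator Σ(Δz_t−Δz̄)² = 779.5556
r_1(Δz) = -528.8272 / 779.5556 = -0.678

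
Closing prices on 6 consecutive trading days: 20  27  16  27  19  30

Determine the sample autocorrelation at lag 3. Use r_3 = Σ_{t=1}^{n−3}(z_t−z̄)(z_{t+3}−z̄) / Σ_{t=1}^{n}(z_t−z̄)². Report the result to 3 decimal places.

Mean z̄ = (20 + 27 + 16 + 27 + 19 + 30)/6 = 23.1667
Σ(z_t−z̄)(z_{t+3}−z̄) = (-12.1389) + (-15.9722) + (-48.9722) = -77.0833
Denominator Σ(z_t−z̄)² = 154.8333
r_3 = -77.0833 / 154.8333 = -0.498

-0.498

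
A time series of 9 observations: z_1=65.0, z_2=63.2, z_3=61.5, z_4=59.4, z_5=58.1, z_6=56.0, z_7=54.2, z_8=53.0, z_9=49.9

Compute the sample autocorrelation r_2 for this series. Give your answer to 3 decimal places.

0.349

Mean z̄ = (65.0 + 63.2 + 61.5 + 59.4 + 58.1 + 56.0 + 54.2 + 53.0 + 49.9)/9 = 57.8111
Σ(z_t−z̄)(z_{t+2}−z̄) = (26.5190) + (8.5623) + (1.0657) + (-2.8777) + (-1.0432) + (8.7135) + (28.5679) = 69.5075
Denominator Σ(z_t−z̄)² = 198.9889
r_2 = 69.5075 / 198.9889 = 0.349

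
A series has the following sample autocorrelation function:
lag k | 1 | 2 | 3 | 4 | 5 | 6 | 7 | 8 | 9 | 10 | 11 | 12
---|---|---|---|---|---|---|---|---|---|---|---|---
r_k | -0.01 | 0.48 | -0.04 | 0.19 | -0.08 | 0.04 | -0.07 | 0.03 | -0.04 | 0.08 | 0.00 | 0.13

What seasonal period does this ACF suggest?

The largest autocorrelation is r_2 = 0.48, with a weaker echo at lag 4 (0.19); the remaining lags stay at or below 0.13.
The dominant spike at lag 2 indicates a seasonal period of 2.

2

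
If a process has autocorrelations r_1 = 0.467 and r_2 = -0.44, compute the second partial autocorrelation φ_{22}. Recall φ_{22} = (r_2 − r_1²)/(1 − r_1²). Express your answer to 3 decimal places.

-0.842

φ_{22} = (r_2 − r_1²) / (1 − r_1²)
r_1² = (0.467)² = 0.218089
Numerator = -0.44 − 0.2181 = -0.6581; denominator = 1 − 0.2181 = 0.7819
φ_{22} = -0.6581 / 0.7819 = -0.842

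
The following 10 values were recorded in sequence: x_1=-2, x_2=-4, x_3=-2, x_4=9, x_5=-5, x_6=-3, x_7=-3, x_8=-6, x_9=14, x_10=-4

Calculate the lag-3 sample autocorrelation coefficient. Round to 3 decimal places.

Mean x̄ = (-2 − 4 − 2 + 9 − 5 − 3 − 3 − 6 + 14 − 4)/10 = -0.6000
Numerator Σ_{t=1}^{7}(x_t−x̄)(x_{t+3}−x̄) = -21.2800
Denominator Σ(x_t−x̄)² = 392.4000
r_3 = -21.2800 / 392.4000 = -0.054

-0.054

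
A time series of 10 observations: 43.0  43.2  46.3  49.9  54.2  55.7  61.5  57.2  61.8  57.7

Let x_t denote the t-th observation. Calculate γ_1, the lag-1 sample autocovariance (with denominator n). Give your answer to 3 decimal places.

Mean x̄ = (43.0 + 43.2 + 46.3 + 49.9 + 54.2 + 55.7 + 61.5 + 57.2 + 61.8 + 57.7)/10 = 53.0500
Σ_{t=1}^{9}(x_t−x̄)(x_{t+1}−x̄) = 320.6275
γ_1 = 320.6275 / 10 = 32.063

32.063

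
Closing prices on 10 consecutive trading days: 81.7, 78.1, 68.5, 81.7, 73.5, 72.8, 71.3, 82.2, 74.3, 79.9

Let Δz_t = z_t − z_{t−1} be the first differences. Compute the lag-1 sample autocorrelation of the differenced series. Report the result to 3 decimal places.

-0.607

First differences Δz: -3.6, -9.6, 13.2, -8.2, -0.7, -1.5, 10.9, -7.9, 5.6
Mean of differences = -0.2000
Numerator Σ(Δz_t−Δz̄)(Δz_{t+1}−Δz̄) = -341.1100
Denominator Σ(Δz_t−Δz̄)² = 561.5600
r_1(Δz) = -341.1100 / 561.5600 = -0.607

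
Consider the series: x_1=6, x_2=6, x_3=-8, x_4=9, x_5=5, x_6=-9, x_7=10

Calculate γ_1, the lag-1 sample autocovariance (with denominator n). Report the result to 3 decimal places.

-27.073

Mean x̄ = (6 + 6 − 8 + 9 + 5 − 9 + 10)/7 = 2.7143
Σ_{t=1}^{6}(x_t−x̄)(x_{t+1}−x̄) = -189.5102
γ_1 = -189.5102 / 7 = -27.073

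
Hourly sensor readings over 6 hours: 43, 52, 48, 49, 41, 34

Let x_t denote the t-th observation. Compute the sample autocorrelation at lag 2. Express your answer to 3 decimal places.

-0.145

Mean x̄ = (43 + 52 + 48 + 49 + 41 + 34)/6 = 44.5000
Σ(x_t−x̄)(x_{t+2}−x̄) = (-5.2500) + (33.7500) + (-12.2500) + (-47.2500) = -31.0000
Denominator Σ(x_t−x̄)² = 213.5000
r_2 = -31.0000 / 213.5000 = -0.145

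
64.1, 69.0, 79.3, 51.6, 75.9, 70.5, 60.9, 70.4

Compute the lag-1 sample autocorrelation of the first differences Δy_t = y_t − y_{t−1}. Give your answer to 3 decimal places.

First differences Δy: 4.9, 10.3, -27.7, 24.3, -5.4, -9.6, 9.5
Mean of differences = 0.9000
Numerator Σ(Δy_t−Δȳ)(Δy_{t+1}−Δȳ) = -1072.0500
Denominator Σ(Δy_t−Δȳ)² = 1693.7800
r_1(Δy) = -1072.0500 / 1693.7800 = -0.633

-0.633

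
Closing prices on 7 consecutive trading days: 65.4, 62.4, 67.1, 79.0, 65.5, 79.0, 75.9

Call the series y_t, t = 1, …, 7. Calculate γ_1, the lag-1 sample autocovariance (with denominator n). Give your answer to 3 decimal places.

0.111

Mean ȳ = (65.4 + 62.4 + 67.1 + 79.0 + 65.5 + 79.0 + 75.9)/7 = 70.6143
Deviations: -5.2143, -8.2143, -3.5143, 8.3857, -5.1143, 8.3857, 5.2857
Σ_{t=1}^{6}(y_t−ȳ)(y_{t+1}−ȳ) = 0.7798
γ_1 = 0.7798 / 7 = 0.111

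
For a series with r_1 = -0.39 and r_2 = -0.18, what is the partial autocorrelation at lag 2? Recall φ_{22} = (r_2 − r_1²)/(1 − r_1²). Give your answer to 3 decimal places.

-0.392

φ_{22} = (r_2 − r_1²) / (1 − r_1²)
r_1² = (-0.39)² = 0.1521
Numerator = -0.18 − 0.1521 = -0.3321; denominator = 1 − 0.1521 = 0.8479
φ_{22} = -0.3321 / 0.8479 = -0.392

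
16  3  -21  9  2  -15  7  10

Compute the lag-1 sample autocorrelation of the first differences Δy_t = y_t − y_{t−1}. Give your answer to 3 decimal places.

-0.326

First differences Δy: -13, -24, 30, -7, -17, 22, 3
Mean of differences = -0.8571
Numerator Σ(Δy_t−Δȳ)(Δy_{t+1}−Δȳ) = -804.3061
Denominator Σ(Δy_t−Δȳ)² = 2470.8571
r_1(Δy) = -804.3061 / 2470.8571 = -0.326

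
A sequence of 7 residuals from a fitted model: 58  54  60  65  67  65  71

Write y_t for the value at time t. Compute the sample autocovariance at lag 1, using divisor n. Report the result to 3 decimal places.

13.915

Mean ȳ = (58 + 54 + 60 + 65 + 67 + 65 + 71)/7 = 62.8571
Σ_{t=1}^{6}(y_t−ȳ)(y_{t+1}−ȳ) = 97.4082
γ_1 = 97.4082 / 7 = 13.915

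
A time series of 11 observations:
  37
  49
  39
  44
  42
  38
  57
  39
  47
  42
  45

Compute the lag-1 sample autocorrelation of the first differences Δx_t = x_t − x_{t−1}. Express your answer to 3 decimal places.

-0.736

First differences Δx: 12, -10, 5, -2, -4, 19, -18, 8, -5, 3
Mean of differences = 0.8000
Numerator Σ(Δx_t−Δx̄)(Δx_{t+1}−Δx̄) = -784.0400
Denominator Σ(Δx_t−Δx̄)² = 1065.6000
r_1(Δx) = -784.0400 / 1065.6000 = -0.736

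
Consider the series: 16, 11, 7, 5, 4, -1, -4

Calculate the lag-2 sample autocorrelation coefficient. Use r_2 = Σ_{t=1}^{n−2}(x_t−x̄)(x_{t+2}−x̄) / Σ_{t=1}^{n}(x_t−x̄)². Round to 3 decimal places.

0.102

Mean x̄ = (16 + 11 + 7 + 5 + 4 − 1 − 4)/7 = 5.4286
Deviations from mean: 10.5714, 5.5714, 1.5714, -0.4286, -1.4286, -6.4286, -9.4286
Σ(x_t−x̄)(x_{t+2}−x̄) = (16.6122) + (-2.3878) + (-2.2449) + (2.7551) + (13.4694) = 28.2041
Denominator Σ(x_t−x̄)² = 277.7143
r_2 = 28.2041 / 277.7143 = 0.102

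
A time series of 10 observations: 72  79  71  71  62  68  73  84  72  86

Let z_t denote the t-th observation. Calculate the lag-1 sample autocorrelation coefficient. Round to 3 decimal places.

0.087

Mean z̄ = (72 + 79 + 71 + 71 + 62 + 68 + 73 + 84 + 72 + 86)/10 = 73.8000
Numerator Σ_{t=1}^{9}(z_t−z̄)(z_{t+1}−z̄) = 41.5600
Denominator Σ(z_t−z̄)² = 475.6000
r_1 = 41.5600 / 475.6000 = 0.087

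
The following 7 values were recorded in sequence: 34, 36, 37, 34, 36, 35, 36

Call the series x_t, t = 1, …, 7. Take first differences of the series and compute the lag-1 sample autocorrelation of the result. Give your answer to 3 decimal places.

First differences Δx: 2, 1, -3, 2, -1, 1
Mean of differences = 0.3333
Numerator Σ(Δx_t−Δx̄)(Δx_{t+1}−Δx̄) = -9.7778
Denominator Σ(Δx_t−Δx̄)² = 19.3333
r_1(Δx) = -9.7778 / 19.3333 = -0.506

-0.506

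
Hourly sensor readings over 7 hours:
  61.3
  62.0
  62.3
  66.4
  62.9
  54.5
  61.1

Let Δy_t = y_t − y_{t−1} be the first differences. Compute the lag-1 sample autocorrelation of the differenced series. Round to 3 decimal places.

First differences Δy: 0.7, 0.3, 4.1, -3.5, -8.4, 6.6
Mean of differences = -0.0333
Numerator Σ(Δy_t−Δȳ)(Δy_{t+1}−Δȳ) = -39.2011
Denominator Σ(Δy_t−Δȳ)² = 143.7533
r_1(Δy) = -39.2011 / 143.7533 = -0.273

-0.273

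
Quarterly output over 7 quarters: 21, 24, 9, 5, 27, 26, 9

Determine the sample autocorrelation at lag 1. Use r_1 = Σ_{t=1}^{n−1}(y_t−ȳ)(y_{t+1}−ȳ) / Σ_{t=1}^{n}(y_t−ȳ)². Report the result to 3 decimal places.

-0.069

Mean ȳ = (21 + 24 + 9 + 5 + 27 + 26 + 9)/7 = 17.2857
Σ(y_t−ȳ)(y_{t+1}−ȳ) = (24.9388) + (-55.6327) + (101.7959) + (-119.3469) + (84.6531) + (-72.2041) = -35.7959
Denominator Σ(y_t−ȳ)² = 517.4286
r_1 = -35.7959 / 517.4286 = -0.069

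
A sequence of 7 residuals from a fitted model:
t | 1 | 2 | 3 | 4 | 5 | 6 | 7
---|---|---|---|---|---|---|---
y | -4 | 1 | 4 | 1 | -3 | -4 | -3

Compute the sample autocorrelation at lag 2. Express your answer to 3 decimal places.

Mean ȳ = (-4 + 1 + 4 + 1 − 3 − 4 − 3)/7 = -1.1429
Σ(y_t−ȳ)(y_{t+2}−ȳ) = (-14.6939) + (4.5918) + (-9.5510) + (-6.1224) + (3.4490) = -22.3265
Denominator Σ(y_t−ȳ)² = 58.8571
r_2 = -22.3265 / 58.8571 = -0.379

-0.379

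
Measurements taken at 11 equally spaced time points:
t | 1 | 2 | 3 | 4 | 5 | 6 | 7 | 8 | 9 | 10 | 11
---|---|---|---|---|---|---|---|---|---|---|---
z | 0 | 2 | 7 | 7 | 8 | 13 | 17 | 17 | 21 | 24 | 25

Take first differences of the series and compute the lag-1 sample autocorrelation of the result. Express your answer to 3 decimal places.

First differences Δz: 2, 5, 0, 1, 5, 4, 0, 4, 3, 1
Mean of differences = 2.5000
Numerator Σ(Δz_t−Δz̄)(Δz_{t+1}−Δz̄) = -11.2500
Denominator Σ(Δz_t−Δz̄)² = 34.5000
r_1(Δz) = -11.2500 / 34.5000 = -0.326

-0.326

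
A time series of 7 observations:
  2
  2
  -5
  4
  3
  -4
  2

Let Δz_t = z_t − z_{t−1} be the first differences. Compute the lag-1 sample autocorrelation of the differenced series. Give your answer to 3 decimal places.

-0.495

First differences Δz: 0, -7, 9, -1, -7, 6
Mean of differences = 0.0000
Numerator Σ(Δz_t−Δz̄)(Δz_{t+1}−Δz̄) = -107.0000
Denominator Σ(Δz_t−Δz̄)² = 216.0000
r_1(Δz) = -107.0000 / 216.0000 = -0.495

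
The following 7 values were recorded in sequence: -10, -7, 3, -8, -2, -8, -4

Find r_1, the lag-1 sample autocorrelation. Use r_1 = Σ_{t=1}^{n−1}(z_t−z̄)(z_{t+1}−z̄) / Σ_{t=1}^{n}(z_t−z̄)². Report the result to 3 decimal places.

Mean z̄ = (-10 − 7 + 3 − 8 − 2 − 8 − 4)/7 = -5.1429
Deviations from mean: -4.8571, -1.8571, 8.1429, -2.8571, 3.1429, -2.8571, 1.1429
Numerator Σ_{t=1}^{6}(z_t−z̄)(z_{t+1}−z̄) = -50.5918
Denominator Σ(z_t−z̄)² = 120.8571
r_1 = -50.5918 / 120.8571 = -0.419

-0.419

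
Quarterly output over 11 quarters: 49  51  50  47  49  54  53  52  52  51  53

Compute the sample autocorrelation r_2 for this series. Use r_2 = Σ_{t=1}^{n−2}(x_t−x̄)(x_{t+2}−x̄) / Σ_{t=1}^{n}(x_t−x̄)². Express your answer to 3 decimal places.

-0.114

Mean x̄ = (49 + 51 + 50 + 47 + 49 + 54 + 53 + 52 + 52 + 51 + 53)/11 = 51.0000
Numerator Σ_{t=1}^{9}(x_t−x̄)(x_{t+2}−x̄) = -5.0000
Denominator Σ(x_t−x̄)² = 44.0000
r_2 = -5.0000 / 44.0000 = -0.114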